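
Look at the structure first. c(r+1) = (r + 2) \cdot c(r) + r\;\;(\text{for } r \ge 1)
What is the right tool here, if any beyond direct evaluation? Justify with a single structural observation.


Best approach: a summation factor — one step of memory with a weight r + 2 that changes as the index grows — the summation-factor construction is built for this.


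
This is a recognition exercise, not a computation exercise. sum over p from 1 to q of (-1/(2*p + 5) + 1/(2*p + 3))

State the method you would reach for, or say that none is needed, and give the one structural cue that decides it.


Verdict: telescoping — the generic term is a one-step difference of 1/(2*p + 3), so partial sums shortcut to endpoint evaluation.


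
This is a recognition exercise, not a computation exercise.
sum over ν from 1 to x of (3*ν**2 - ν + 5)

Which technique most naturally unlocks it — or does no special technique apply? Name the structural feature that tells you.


Technique: no special technique — constant-multiple powers of ν with no cancellation partners and no common ratio — use the standard power-sum formulas.


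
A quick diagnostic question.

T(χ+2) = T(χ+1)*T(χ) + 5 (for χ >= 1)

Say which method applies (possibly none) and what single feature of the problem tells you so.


Method: no special technique — the recurrence is nonlinear in the sequence values; study it directly, no linear machinery applies.


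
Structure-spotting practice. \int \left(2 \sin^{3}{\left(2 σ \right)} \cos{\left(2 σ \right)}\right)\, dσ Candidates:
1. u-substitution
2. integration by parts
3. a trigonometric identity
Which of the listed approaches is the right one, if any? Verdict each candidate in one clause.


Method: u-substitution — collected, the integrand has one factor that is, up to a constant, the derivative of an inner expression the rest depends on — substitute for that inner expression.
- u-substitution: applies; the problem has the shape this method handles.
- integration by parts: the nonconstant-polynomial-times-standard-kernel pattern (an exp, sine, cosine, or logarithm partner) is absent.
- a trigonometric identity — neither the even-power reduction nor the product-to-sum identity applies to this structure.


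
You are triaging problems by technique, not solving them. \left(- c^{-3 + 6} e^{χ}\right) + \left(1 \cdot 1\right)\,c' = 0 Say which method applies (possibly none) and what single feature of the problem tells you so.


Technique: separation of variables — a product of single-variable factors, e^{χ} and c^{-3 + 6} — the textbook separable form.


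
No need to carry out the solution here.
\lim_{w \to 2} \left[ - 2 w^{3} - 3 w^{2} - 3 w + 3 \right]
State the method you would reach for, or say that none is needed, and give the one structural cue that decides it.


Technique: no special technique — the expression is continuous at the evaluation point — substitute directly; no indeterminate form appears.


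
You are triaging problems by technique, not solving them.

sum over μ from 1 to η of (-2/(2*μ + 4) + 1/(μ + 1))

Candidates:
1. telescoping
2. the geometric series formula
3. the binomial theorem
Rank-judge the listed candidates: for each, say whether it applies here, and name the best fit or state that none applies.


Method: telescoping — write out three consecutive terms and watch the interior cancel: the advanced copy one term subtracts reappears as the very next term's leading piece, pair after pair.
- telescoping: yes — fits the structure here.
- the geometric series formula — no single multiplier carries one term to the next throughout the sum.
- the binomial theorem — the terms do not reassemble into a binomial power.


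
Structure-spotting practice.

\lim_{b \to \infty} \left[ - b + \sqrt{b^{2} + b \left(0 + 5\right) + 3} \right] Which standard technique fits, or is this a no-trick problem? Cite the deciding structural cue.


Technique: conjugate multiplication — this difference gives up after one conjugate multiplication — the radical structure cancels against its conjugate.


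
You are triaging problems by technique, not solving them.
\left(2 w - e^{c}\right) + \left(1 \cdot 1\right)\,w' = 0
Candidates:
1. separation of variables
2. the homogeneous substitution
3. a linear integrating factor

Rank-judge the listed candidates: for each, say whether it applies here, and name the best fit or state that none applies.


Method: a linear integrating factor — the unknown enters only to the first power against a nonzero forcing term — the integrating-factor template applies directly.
- separation of variables: no division isolates the independent variable from the unknown.
- the homogeneous substitution: the slope does not depend on the ratio of the variables alone.
- a linear integrating factor: applies; the problem has the shape this method handles.


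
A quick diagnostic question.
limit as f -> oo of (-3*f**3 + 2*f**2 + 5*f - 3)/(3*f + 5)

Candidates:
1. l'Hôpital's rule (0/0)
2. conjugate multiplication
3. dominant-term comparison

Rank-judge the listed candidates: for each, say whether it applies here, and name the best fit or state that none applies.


Verdict: dominant-term comparison — growth-rate triage: the leading powers of f decide the limit, everything else is noise.
- l'Hôpital's rule (0/0): viewed as a single quotient this runs to ∞/∞, not the 0/0 clash this candidate addresses; an at-infinity variant of the rule would resolve it, but comparing leading growth reads the answer without differentiating.
- conjugate multiplication — rationalization has no target — no divergent radical difference appears.
- dominant-term comparison: applicable, and directly so.


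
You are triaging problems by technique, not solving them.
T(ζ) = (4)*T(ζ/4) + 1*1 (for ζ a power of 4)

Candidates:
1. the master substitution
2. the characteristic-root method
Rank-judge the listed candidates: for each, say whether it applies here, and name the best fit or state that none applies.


Verdict: the master substitution — a divide-and-conquer shape: argument ζ/4, so change variables with ζ = 4^m and solve the linear version.
- the master substitution — applies; the problem has the shape this method handles.
- the characteristic-root method — a divided-index call is not the fixed-shift linear shape that characteristic roots solve.


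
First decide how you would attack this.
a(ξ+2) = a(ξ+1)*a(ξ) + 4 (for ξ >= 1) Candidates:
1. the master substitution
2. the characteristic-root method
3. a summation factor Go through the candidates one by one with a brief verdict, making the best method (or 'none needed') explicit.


Best approach: no special technique — the recurrence is nonlinear in the sequence values; study it directly, no linear machinery applies.
- the master substitution — the recursion steps by a constant offset, so exponential reindexing is pointless.
- the characteristic-root method — nonlinearity rules out exponential-mode superposition from the start.
- a summation factor — no summation factor applies — the rule is not linear in the sequence values.


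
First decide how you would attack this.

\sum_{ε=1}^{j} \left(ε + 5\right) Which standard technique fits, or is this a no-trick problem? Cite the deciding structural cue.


Diagnosis: no special technique — Faulhaber territory: sum each constant-multiple power of ε with its closed-form formula, no trick required.


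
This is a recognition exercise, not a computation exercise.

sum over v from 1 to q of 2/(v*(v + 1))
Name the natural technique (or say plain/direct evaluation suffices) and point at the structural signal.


Verdict: telescoping — after splitting 2/(v*(v + 1)) into partial fractions, the pieces are shifted copies of one function and cancel telescopically.


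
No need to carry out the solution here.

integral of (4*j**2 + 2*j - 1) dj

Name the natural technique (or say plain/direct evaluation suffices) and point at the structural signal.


Technique: no special technique — the integrand is a sum of constant multiples of powers of j — integrate term by term.


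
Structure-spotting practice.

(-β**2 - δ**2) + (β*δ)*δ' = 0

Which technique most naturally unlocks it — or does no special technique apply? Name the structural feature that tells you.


Best approach: the homogeneous substitution — the slope's numerator and denominator share total degree; set v = δ/β and the equation drops to separable form. This doubles as a Bernoulli equation in the unknown as written; the homogeneous route needs no setup at all.


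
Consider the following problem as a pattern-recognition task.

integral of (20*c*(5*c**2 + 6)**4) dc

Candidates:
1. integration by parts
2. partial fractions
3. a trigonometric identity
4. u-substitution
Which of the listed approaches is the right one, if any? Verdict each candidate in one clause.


Method: u-substitution — everything non-trivial happens through the inner expression 5*c**2 + 6, and its derivative accounts for the remaining factor up to a constant, so set u = 5*c**2 + 6. Nothing stops a full expansion here — the substitution simply spares the algebra.
- integration by parts — parts would only shuffle a directly integrable integrand.
- partial fractions — there is no rational-function structure to decompose.
- a trigonometric identity: with no trigonometric functions present, identity rewriting has no target.
- u-substitution — applies; the problem has the shape this method handles.


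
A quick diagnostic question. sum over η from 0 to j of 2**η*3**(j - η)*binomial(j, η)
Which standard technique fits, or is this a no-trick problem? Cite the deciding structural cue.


Verdict: the binomial theorem — binomial(j, η) weighting matched powers of 2 and 3 is the expanded form of (2 + 3)^j — fold it back up.


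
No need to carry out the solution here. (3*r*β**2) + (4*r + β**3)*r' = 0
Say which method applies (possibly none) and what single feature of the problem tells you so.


Verdict: the exact-equation method — d/dr of 3*r*β**2 equals d/dβ of 4*r + β**3: the form is a total differential of one potential — integrate it exactly.


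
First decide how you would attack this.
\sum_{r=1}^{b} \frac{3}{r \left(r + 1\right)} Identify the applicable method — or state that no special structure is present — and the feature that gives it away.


Method: telescoping — integer-spaced poles in \frac{3}{r \left(r + 1\right)} are the telescoping signature in disguise.


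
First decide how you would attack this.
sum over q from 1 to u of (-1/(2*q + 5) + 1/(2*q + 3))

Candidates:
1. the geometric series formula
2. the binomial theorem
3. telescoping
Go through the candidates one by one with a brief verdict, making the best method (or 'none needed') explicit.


Best approach: telescoping — consecutive terms evaluate one function at adjacent indices (1/(2*q + 3) is its current value): one term's tail is the next term's head, so the chain collapses.
- the geometric series formula: no single multiplier carries one term to the next throughout the sum.
- the binomial theorem — the terms do not reassemble into a binomial power.
- telescoping: a fit — the right tool for this form.


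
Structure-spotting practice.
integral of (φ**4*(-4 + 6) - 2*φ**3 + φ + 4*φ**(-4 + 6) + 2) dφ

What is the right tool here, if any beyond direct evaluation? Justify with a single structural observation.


Verdict: no special technique — scan for structure and find none: constant multiples of powers of φ, integrate directly.


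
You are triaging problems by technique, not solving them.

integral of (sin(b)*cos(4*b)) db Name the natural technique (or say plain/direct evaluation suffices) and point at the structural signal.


Best approach: a trigonometric identity — split sin(b)*cos(4*b) with the angle-addition identities: the resulting sum integrates term by term.


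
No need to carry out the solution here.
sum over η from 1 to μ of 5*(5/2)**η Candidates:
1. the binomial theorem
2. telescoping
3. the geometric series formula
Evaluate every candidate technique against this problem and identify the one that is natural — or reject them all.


Verdict: the geometric series formula — each summand is the previous one scaled by 5/2; that constant multiplier is itself the geometric structure.
- the binomial theorem — the summand does not match any term pattern of an expanded binomial power.
- telescoping: writing out consecutive terms as given produces no pairwise cancellation.
- the geometric series formula: a fit — the right tool for this form.


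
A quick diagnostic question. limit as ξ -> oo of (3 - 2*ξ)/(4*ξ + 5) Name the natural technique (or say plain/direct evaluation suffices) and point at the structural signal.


Verdict: dominant-term comparison — divide by the highest power of ξ present: lower-order terms vanish and the dominant ratio remains. Differentiating the expression as a single quotient would eventually settle it as well; matching dominant growth settles it immediately.


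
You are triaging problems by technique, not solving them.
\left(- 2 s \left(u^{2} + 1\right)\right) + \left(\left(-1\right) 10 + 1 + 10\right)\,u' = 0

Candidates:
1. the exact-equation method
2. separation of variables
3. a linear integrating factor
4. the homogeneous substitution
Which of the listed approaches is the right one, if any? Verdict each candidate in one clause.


Verdict: separation of variables — separating collects all u-dependence with the derivative and leaves all s-dependence opposite: variables separate.
- the exact-equation method — the mixed partial derivatives differ, so the left side is not a total differential.
- separation of variables: applicable, and directly so.
- a linear integrating factor: a nonlinear term in the unknown puts this outside the integrating-factor template.
- the homogeneous substitution — rescaling both variables together changes the slope, so no ratio substitution collapses it.


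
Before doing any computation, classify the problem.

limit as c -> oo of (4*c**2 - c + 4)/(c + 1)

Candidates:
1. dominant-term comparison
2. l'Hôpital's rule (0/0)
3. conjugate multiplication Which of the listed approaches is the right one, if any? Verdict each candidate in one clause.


Technique: dominant-term comparison — divide by the highest power of c present: lower-order terms vanish and the dominant ratio remains.
- dominant-term comparison — a fit — the right tool for this form.
- l'Hôpital's rule (0/0) — as a single quotient the expression runs to ∞/∞ at the limit point — an at-infinity form of the rule would apply, though the leading-growth comparison is the direct reading.
- conjugate multiplication — there are no radicals in tension whose conjugate would simplify matters.


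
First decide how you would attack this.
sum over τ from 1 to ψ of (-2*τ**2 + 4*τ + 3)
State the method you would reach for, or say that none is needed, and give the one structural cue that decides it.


Verdict: no special technique — no cancellation, no constant ratio, no binomial weights — just polynomial terms summed directly.


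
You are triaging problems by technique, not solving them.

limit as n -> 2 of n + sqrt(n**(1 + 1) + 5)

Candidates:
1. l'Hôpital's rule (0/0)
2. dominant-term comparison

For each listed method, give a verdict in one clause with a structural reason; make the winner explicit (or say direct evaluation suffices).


Technique: no special technique — the function is continuous at 2; evaluation is itself the limit, no machinery required.
- l'Hôpital's rule (0/0) — substituting the point produces a determinate value, not a 0 over 0 clash.
- dominant-term comparison — this is not a rational comparison of growth rates at infinity.


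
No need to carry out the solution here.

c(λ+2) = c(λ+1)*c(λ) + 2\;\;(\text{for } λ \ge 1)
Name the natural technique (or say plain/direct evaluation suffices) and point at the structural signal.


Method: no special technique — once the recursion is nonlinear, characteristic roots, master substitutions, and summation factors are all off the table.


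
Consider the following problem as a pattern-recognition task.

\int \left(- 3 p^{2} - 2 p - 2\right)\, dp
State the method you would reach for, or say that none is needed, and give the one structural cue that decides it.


Diagnosis: no special technique — the integrand is a sum of constant multiples of powers of p — integrate term by term.


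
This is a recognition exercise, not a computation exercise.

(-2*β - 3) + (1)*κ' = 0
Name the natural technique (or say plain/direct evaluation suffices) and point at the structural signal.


Diagnosis: no special technique — the slope is a pure function of β; integrate both sides and be done.


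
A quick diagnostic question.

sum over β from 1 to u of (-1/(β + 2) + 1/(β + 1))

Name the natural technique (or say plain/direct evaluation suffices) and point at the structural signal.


Technique: telescoping — spot the paired structure — each term adds 1/(β + 1) and subtracts its successor value, which the next term restores: the definition of a telescoping chain.


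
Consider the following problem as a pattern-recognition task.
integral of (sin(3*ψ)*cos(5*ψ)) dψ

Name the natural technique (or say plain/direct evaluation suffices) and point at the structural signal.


Technique: a trigonometric identity — two different frequencies multiply in sin(3*ψ)*cos(5*ψ); the product-to-sum formula separates them.


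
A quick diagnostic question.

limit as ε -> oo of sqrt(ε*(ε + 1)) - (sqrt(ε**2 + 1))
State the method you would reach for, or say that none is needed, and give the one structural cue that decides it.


Verdict: conjugate multiplication — the ∞ − ∞ radical form is the exact trigger for the conjugate maneuver.


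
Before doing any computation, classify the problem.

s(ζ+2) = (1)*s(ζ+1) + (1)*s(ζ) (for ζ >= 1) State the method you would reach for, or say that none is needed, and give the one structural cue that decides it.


Verdict: the characteristic-root method — this is the constant-coefficient homogeneous case — the whole solution in ζ reduces to a polynomial's roots.


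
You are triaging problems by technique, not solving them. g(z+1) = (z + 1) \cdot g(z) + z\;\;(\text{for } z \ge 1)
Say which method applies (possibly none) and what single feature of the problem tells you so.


Diagnosis: a summation factor — one-term recursion with variable weight z + 1 is solved by product normalization, not by root-finding.


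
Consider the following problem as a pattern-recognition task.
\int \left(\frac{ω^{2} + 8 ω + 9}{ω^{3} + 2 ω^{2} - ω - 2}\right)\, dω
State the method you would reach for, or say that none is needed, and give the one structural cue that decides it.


Best approach: partial fractions — the factorization of ω^{3} + 2 ω^{2} - ω - 2 is the whole battle; after it, each term is a table integral.


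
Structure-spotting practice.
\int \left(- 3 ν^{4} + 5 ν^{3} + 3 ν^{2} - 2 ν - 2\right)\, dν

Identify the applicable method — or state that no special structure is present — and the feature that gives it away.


Best approach: no special technique — a term-by-term power-rule job in ν; no substitution or rearrangement earns its keep here.


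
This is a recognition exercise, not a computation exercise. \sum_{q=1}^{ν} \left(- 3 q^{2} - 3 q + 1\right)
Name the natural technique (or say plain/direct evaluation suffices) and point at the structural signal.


Method: no special technique — this is bookkeeping, not technique: standard formulas for sums of constant-multiple powers of q apply termwise.


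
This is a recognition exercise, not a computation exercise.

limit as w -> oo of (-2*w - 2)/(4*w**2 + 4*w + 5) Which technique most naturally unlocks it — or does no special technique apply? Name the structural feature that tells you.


Method: dominant-term comparison — growth-rate triage: the leading powers of w decide the limit, everything else is noise. As a single quotient, the ∞/∞ shape would yield to repeated differentiation as well — the growth comparison gets there in one look.


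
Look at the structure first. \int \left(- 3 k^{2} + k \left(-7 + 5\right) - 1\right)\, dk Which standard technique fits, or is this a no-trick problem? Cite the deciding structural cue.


Diagnosis: no special technique — every term is a constant multiple of a power of k; term-wise power-rule integration needs no preliminary transformation.


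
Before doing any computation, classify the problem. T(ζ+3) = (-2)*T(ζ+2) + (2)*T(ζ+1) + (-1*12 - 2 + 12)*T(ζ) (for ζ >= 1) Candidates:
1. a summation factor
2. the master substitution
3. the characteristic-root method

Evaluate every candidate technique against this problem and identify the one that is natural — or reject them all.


Diagnosis: the characteristic-root method — constant coefficients and linearity mean the ansatz r^ζ reduces it to solving the characteristic polynomial.
- a summation factor — a summation factor telescopes one-step recursions; this one carries higher-order memory.
- the master substitution: no fixed divisor shrinks the index between calls.
- the characteristic-root method: a fit — the right tool for this form.


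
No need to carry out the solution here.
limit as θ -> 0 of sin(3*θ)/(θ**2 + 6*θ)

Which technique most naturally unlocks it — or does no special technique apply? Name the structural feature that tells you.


Method: l'Hôpital's rule (0/0) — numerator and denominator both vanish at 0 — a genuine 0/0 form, which is exactly when l'Hôpital applies. A local series expansion at the point resolves it as well; the rule is the packaged version of that step.


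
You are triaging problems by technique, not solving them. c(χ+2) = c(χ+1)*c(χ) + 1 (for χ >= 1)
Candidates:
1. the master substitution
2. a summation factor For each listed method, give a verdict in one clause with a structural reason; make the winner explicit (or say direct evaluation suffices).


Diagnosis: no special technique — the recurrence is nonlinear in the sequence terms; no linear-recurrence method fits it as written — one iterates or studies it directly.
- the master substitution: this is shift-type recursion, outside the divide-and-conquer template.
- a summation factor — the recursion is nonlinear — outside the first-order linear family a summation factor addresses.


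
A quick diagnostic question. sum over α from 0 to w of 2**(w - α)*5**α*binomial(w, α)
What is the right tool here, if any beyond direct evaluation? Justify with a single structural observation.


Best approach: the binomial theorem — binomial(w, α) weighting matched powers of 5 and 2 is the expanded form of (5 + 2)^w — fold it back up.


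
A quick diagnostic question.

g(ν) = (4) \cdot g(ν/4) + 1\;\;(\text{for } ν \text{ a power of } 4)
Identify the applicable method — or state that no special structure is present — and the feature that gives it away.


Method: the master substitution — treat m = log base 4 of ν as the new clock: one recursion step advances m by one while ν scales by 4.


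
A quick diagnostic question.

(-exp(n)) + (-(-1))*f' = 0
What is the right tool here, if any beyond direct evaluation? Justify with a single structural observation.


Technique: no special technique — the slope is a pure function of n; integrate both sides and be done.


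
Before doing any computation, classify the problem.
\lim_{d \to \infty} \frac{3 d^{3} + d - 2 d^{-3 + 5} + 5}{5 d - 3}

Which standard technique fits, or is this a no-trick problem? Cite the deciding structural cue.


Verdict: dominant-term comparison — at large d only the top-degree terms survive; compare the leading terms and the limit falls out. l'Hôpital's at-infinity variant applies to the expression viewed as a single quotient; the leading-term comparison is the direct route.


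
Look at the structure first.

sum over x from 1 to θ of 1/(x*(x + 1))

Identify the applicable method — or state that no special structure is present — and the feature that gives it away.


Method: telescoping — the denominator's roots in 1/(x*(x + 1)) sit an integer apart: decomposition produces a self-cancelling chain.


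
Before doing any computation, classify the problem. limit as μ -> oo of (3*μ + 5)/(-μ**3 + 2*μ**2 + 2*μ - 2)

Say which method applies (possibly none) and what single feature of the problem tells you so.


Technique: dominant-term comparison — at large μ only the top-degree terms survive; compare the leading terms and the limit falls out. Differentiating the expression as a single quotient would eventually settle it as well; matching dominant growth settles it immediately.


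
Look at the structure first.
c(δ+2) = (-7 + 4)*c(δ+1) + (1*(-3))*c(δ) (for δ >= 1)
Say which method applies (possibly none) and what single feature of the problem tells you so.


Method: the characteristic-root method — this is the constant-coefficient homogeneous case — the whole solution in δ reduces to a polynomial's roots.


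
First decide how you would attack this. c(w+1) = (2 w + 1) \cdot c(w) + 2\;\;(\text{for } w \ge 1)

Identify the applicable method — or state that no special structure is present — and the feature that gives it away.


Method: a summation factor — one-term recursion with variable weight 2 w + 1 is solved by product normalization, not by root-finding.


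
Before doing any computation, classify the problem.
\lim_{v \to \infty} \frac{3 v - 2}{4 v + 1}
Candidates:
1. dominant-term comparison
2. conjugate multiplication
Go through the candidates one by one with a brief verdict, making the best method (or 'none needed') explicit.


Technique: dominant-term comparison — divide by the highest power of v present: lower-order terms vanish and the dominant ratio remains.
- dominant-term comparison — yes — fits the structure here.
- conjugate multiplication: there are no radicals in tension whose conjugate would simplify matters.


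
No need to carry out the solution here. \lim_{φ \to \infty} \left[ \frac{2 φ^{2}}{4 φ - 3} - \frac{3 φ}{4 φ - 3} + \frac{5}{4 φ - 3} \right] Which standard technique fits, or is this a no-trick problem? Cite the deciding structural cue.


Method: dominant-term comparison — divide through by the highest power of φ; every lower-order term dies and the dominant terms decide the limit. Viewed as a single quotient this is an ∞/∞ form — an at-infinity application of l'Hôpital's rule would also resolve it; comparing leading growth reads the answer without differentiating.


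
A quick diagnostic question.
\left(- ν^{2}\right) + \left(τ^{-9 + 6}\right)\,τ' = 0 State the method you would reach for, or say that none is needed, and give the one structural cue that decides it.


Verdict: separation of variables — all dependence on the two variables factors apart, the defining separable shape. One could also solve this as an exact equation; with each coefficient in its own variable, separating is the same work with fewer steps.


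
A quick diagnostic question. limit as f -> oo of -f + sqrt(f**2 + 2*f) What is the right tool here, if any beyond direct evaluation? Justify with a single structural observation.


Verdict: conjugate multiplication — divergence minus divergence hides a finite answer — expose it by pairing sqrt(f**2 + 2*f) - f with its conjugate.


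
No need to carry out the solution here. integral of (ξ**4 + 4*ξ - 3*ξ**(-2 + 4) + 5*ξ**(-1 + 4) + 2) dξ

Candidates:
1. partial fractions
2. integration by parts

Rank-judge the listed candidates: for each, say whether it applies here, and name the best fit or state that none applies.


Verdict: no special technique — nothing composite, nothing rational, nothing trigonometric — each constant-multiple power of ξ integrates by the power rule alone.
- partial fractions: there is no rational-function structure to decompose.
- integration by parts: parts would only shuffle a directly integrable integrand.


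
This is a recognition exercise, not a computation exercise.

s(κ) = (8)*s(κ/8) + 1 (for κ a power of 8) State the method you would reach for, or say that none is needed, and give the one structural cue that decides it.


Technique: the master substitution — the call at κ/8 makes this multiplicative recursion; the master-style substitution converts it to additive.


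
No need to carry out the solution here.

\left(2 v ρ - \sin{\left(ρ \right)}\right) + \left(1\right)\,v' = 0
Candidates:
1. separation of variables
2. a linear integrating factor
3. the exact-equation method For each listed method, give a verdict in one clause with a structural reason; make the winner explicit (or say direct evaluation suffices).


Technique: a linear integrating factor — linear in the unknown with genuine forcing: multiply through by the exponential of the integrated coefficient and the left side closes into one derivative.
- separation of variables — no algebra isolates the independent variable on one side and the unknown on the other.
- a linear integrating factor: applies; the problem has the shape this method handles.
- the exact-equation method — the mixed-partials test fails on this split — it is not an exact differential as presented.


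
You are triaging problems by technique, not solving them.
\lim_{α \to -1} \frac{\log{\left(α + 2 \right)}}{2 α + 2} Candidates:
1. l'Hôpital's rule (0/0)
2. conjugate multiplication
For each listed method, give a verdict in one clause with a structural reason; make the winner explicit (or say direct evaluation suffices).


Diagnosis: l'Hôpital's rule (0/0) — both numerator and denominator vanish at -1: the genuine 0/0 indeterminate that l'Hôpital exists for. One could equally expand both pieces locally and compare leading terms; the rule does that in one stroke.
- l'Hôpital's rule (0/0): a fit — the right tool for this form.
- conjugate multiplication: there are no radicals in tension whose conjugate would simplify matters.


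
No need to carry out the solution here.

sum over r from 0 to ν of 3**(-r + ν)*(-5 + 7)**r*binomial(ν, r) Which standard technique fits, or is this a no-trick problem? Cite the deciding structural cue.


Verdict: the binomial theorem — the binomial coefficients weight matched powers of (-5 + 7) and 3, which is exactly the expansion of a binomial power.


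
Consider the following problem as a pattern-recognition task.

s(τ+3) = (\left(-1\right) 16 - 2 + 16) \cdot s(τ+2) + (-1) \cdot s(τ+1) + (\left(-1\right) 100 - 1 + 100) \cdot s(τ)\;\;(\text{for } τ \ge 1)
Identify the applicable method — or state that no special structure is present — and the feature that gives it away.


Technique: the characteristic-root method — the recurrence is linear and homogeneous with constant coefficients, so the ansatz r^τ turns it into a polynomial equation for r.


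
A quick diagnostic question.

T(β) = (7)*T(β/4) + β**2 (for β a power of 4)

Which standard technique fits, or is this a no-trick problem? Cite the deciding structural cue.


Technique: the master substitution — index division is the fingerprint: β/4 in the recursive call means substitute β = 4^m.


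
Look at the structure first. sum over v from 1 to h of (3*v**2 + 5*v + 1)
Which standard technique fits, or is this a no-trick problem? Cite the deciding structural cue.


Verdict: no special technique — constant-multiple powers of v with no cancellation partners and no common ratio — use the standard power-sum formulas.


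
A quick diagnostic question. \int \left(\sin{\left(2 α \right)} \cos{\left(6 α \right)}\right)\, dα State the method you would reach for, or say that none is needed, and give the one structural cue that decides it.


Verdict: a trigonometric identity — \sin{\left(2 α \right)} \cos{\left(6 α \right)} is a beat pattern — rewrite the product as a sum of single-frequency waves before integrating.


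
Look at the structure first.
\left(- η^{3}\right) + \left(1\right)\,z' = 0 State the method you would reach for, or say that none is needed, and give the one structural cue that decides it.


Technique: no special technique — solved for the derivative, z never appears on the right — this is a direct integration in η, not a differential-equations problem at heart.


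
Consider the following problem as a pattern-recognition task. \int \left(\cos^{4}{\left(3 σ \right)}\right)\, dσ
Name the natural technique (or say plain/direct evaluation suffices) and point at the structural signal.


Best approach: a trigonometric identity — \cos^{4}{\left(3 σ \right)} is an even power — the power-reduction identity rewrites it into first-degree cosines.


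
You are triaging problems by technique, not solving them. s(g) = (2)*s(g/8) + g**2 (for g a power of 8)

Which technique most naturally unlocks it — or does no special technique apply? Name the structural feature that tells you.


Verdict: the master substitution — the recursive call is at index g/8 rather than a shift, a divide-and-conquer shape — substituting g = 8^m linearizes it.


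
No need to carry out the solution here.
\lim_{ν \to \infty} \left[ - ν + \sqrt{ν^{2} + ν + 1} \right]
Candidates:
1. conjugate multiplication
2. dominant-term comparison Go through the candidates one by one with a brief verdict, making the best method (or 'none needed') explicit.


Diagnosis: conjugate multiplication — both pieces blow up but their difference is finite; the conjugate trick rationalizes \sqrt{ν^{2} + ν + 1} - ν.
- conjugate multiplication — applicable, and directly so.
- dominant-term comparison — this limit is not decided by comparing polynomial growth at infinity.


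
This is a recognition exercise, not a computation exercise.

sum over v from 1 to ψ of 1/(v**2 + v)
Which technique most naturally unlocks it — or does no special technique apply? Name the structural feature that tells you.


Verdict: telescoping — split 1/(v**2 + v) by partial fractions and the pieces are one function at shifted arguments — interior terms cancel.


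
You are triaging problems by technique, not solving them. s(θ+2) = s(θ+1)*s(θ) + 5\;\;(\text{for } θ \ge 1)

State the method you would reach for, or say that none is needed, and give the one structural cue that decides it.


Method: no special technique — the map from one term to the next is curved, not linear, so linear closed-form machinery does not attach.


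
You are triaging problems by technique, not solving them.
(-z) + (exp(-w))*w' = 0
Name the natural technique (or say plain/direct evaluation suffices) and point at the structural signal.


Diagnosis: separation of variables — all dependence on the two variables factors apart, the defining separable shape. The equation is exact as it stands too — a potential function exists — though separation reads the split structure directly.


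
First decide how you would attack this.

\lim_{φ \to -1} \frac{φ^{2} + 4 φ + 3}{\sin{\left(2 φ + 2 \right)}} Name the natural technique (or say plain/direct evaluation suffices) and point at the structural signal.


Method: l'Hôpital's rule (0/0) — numerator and denominator both vanish at -1 — a genuine 0/0 form, which is exactly when l'Hôpital applies. A local series expansion at the point resolves it as well; the rule is the packaged version of that step.


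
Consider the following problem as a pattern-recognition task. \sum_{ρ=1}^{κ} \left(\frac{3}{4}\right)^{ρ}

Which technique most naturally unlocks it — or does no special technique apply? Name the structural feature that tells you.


Best approach: the geometric series formula — each term is \frac{3}{4} times the previous one, so the geometric-series formula applies directly.


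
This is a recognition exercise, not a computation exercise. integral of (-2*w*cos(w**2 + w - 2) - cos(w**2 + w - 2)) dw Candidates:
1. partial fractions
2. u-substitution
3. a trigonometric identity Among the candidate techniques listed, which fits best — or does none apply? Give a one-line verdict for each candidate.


Diagnosis: u-substitution — collected, the integrand has one factor that is, up to a constant, the derivative of an inner expression the rest depends on — substitute for that inner expression.
- partial fractions — the expression is not a ratio of polynomials that decomposes further.
- u-substitution: a fit — the right tool for this form.
- a trigonometric identity — neither the even-power reduction nor the product-to-sum identity applies to this structure.


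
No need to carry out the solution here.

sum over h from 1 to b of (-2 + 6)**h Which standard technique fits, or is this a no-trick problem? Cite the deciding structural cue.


Diagnosis: the geometric series formula — consecutive terms stand in a fixed index-free ratio — the geometric sum formula closes it.


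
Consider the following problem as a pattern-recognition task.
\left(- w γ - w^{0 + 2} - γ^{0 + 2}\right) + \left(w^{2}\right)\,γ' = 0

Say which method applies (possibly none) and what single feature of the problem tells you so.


Method: the homogeneous substitution — scaling w and γ together leaves the slope fixed — it depends only on γ/w, so substitute the ratio.


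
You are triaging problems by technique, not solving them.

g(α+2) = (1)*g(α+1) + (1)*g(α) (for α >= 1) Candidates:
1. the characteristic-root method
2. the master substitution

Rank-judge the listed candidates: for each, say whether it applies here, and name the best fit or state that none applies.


Diagnosis: the characteristic-root method — shift-invariance with fixed coefficients calls for exponential trials; the characteristic polynomial finds every r^α.
- the characteristic-root method: yes — fits the structure here.
- the master substitution: the recursion steps by a constant offset, so exponential reindexing is pointless.


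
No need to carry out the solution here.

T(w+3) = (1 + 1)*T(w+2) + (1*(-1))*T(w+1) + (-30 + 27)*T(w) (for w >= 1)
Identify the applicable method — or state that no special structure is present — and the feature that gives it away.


Diagnosis: the characteristic-root method — constant coefficients and linearity mean the ansatz r^w reduces it to solving the characteristic polynomial.


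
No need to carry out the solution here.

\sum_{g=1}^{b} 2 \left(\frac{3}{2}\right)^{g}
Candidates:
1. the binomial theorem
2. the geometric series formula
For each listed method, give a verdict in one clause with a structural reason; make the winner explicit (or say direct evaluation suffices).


Best approach: the geometric series formula — check a ratio of consecutive terms: it is \frac{3}{2}, independent of the index, so the geometric formula closes the sum.
- the binomial theorem — no binomial coefficients pair up with complementary powers here.
- the geometric series formula — yes, a natural case for it.


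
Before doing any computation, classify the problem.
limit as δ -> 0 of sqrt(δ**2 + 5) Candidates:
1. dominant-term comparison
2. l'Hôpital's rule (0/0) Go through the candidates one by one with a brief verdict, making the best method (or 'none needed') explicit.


Diagnosis: no special technique — the expression is continuous at the evaluation point — substitute directly; no indeterminate form appears.
- dominant-term comparison: this limit is not decided by comparing leading-term growth at infinity.
- l'Hôpital's rule (0/0) — evaluation at the point is determinate, so the rule has nothing to repair.


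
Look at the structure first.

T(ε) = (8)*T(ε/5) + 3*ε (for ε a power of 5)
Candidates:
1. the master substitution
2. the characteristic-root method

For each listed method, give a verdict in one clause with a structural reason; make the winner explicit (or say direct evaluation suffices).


Diagnosis: the master substitution — treat m = log base 5 of ε as the new clock: one recursion step advances m by one while ε scales by 5.
- the master substitution: yes — fits the structure here.
- the characteristic-root method: the recursion divides its index rather than shifting it — outside the constant-shift family the root method covers.
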